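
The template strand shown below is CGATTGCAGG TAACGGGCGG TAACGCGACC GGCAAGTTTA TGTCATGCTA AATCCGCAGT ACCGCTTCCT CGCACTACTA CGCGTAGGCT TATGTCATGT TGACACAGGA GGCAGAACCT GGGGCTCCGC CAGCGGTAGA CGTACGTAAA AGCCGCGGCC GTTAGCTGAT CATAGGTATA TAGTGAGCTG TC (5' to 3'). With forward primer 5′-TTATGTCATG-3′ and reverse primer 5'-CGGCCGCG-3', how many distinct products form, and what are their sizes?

The forward primer TTATGTCATG matches the top strand at positions 38–47, 90–99.
The reverse primer's reverse complement is CGCGGCCG, matching at positions 154–161.
Each forward site pairs with the reverse site to give a product ending at position 161: sizes 124, 72 bp.

Two products: 124 bp, 72 bp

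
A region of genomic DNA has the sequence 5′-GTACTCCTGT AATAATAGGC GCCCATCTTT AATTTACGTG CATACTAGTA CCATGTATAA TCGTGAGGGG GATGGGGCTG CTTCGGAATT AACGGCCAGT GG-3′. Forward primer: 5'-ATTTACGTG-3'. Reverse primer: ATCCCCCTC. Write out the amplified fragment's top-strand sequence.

The forward primer matches the template at positions 32–40.
Taking the reverse complement of ATCCCCCTC gives GAGGGGGAT, found at positions 65–73 on the template; the primer anneals here to the top strand with its 3' end pointing upstream.
The product is the template from position 32 through 73 (42 bp).

5'-ATTTACGTGCATACTAGTACCATGTATAATCGTGAGGGGGAT-3'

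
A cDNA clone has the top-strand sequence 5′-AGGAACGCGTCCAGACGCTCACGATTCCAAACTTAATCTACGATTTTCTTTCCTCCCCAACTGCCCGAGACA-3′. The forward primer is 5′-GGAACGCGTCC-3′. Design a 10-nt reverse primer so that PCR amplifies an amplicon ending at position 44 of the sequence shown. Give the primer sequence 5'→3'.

The forward primer binds at positions 2–12; the product's 3' end on the top strand is position 44.
The reverse primer anneals to the top strand over positions 35–44, i.e. to AATCTACGAT.
Its sequence written 5'→3' is the reverse complement: ATCGTAGATT.

5'-ATCGTAGATT-3'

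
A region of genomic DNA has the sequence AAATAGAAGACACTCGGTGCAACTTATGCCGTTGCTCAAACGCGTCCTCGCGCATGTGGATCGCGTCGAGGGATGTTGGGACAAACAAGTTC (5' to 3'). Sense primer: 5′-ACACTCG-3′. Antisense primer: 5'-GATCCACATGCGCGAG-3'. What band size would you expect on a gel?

The forward primer matches the template at positions 10–16.
The reverse primer's reverse complement is CTCGCGCATGTGGATC, which matches the template at positions 47–62.
Amplicon spans positions 10–62: 53 bp.

53 bp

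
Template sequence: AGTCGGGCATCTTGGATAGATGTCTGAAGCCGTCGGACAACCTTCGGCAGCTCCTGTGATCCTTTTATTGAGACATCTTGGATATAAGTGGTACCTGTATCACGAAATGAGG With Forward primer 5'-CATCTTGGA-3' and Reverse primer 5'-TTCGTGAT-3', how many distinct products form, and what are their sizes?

The forward primer CATCTTGGA matches the top strand at positions 8–16, 74–82.
The reverse primer's reverse complement is ATCACGAA, matching at positions 99–106.
Each forward site pairs with the reverse site to give a product ending at position 106: sizes 99, 33 bp.

Two products: 99 bp, 33 bp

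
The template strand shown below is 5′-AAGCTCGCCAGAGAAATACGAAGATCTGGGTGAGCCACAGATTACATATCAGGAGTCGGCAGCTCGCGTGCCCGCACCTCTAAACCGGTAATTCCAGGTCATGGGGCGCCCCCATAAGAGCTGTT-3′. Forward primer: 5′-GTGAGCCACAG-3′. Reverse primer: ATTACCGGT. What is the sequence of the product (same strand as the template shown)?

5'-GTGAGCCACAGATTACATATCAGGAGTCGGCAGCTCGCGTGCCCGCACCTCTAAACCGGTAAT-3'

Forward primer GTGAGCCACAG is found on the top strand at positions 30–40.
Reverse complement of the reverse primer: ACCGGTAAT. This occurs on the top strand at positions 84–92.
The product is the template from position 30 through 92 (63 bp).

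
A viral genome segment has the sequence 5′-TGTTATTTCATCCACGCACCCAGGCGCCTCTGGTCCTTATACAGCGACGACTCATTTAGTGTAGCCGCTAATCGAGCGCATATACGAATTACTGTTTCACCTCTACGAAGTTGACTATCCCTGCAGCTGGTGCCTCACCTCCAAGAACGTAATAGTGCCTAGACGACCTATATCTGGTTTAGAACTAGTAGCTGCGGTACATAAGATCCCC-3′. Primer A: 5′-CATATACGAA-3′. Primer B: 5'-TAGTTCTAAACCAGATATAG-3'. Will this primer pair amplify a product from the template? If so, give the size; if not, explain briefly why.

Yes — a 109 bp product.

Primer A (CATATACGAA) matches the top strand at positions 79–88; it acts as a forward primer.
Primer B's reverse complement is CTATATCTGGTTTAGAACTA, matching the top strand at positions 168–187; it acts as a reverse primer.
The 3' ends face each other across positions 79–187, giving a 109 bp product.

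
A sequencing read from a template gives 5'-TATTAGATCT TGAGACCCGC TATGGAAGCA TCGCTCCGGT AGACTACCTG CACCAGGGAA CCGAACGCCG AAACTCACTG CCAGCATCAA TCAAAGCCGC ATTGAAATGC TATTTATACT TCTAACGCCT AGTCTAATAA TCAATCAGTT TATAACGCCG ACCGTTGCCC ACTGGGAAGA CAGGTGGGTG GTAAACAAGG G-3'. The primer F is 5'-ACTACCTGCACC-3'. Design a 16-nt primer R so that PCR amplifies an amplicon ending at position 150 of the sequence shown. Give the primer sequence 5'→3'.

The forward primer binds at positions 43–54; the product's 3' end on the top strand is position 150.
The reverse primer anneals to the top strand over positions 135–150, i.e. to TAATAATCAATCAGTT.
Its sequence written 5'→3' is the reverse complement: AACTGATTGATTATTA.

5'-AACTGATTGATTATTA-3'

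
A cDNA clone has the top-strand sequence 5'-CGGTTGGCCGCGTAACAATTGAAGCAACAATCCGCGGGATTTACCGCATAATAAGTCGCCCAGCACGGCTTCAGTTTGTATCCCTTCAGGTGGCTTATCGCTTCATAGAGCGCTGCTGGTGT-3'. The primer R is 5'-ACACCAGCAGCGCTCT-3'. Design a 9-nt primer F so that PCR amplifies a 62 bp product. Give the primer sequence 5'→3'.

The reverse primer's reverse complement AGAGCGCTGCTGGTGT matches the template at positions 107–122, so the product ends at position 122.
A 62 bp product then starts at position 122 − 62 + 1 = 61.
The forward primer is identical to the top strand there: CAGCACGGC.

5'-CAGCACGGC-3'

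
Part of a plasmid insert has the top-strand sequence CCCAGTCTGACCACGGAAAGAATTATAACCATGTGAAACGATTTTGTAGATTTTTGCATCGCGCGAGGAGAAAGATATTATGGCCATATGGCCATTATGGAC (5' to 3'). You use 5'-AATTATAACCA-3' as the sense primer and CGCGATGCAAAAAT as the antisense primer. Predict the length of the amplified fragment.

43 bp

The forward primer matches the template at positions 21–31.
Reverse complement of the reverse primer: ATTTTTGCATCGCG. This occurs on the top strand at positions 50–63.
Product length = (reverse-primer end) − (forward-primer start) + 1 = 63 − 21 + 1 = 43 bp.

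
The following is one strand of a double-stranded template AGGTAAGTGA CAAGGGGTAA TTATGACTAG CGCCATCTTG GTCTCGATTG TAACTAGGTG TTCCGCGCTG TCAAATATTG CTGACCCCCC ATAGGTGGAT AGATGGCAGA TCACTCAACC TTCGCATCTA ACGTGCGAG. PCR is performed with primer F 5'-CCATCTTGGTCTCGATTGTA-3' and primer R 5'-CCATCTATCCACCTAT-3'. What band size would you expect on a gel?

74 bp

The forward primer matches the template at positions 33–52.
Taking the reverse complement of CCATCTATCCACCTAT gives ATAGGTGGATAGATGG, found at positions 91–106 on the template; the primer anneals here to the top strand with its 3' end pointing upstream.
Product length = (reverse-primer end) − (forward-primer start) + 1 = 106 − 33 + 1 = 74 bp.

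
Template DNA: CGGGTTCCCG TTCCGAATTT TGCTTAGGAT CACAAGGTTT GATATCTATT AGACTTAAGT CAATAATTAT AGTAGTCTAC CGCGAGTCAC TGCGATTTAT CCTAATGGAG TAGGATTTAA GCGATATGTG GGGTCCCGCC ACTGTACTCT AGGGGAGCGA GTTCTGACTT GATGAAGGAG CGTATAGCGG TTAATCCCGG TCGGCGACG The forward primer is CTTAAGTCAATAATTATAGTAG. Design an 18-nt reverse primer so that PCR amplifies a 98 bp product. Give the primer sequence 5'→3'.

The forward primer binds at positions 54–75, so a 98 bp product ends at position 54 + 98 − 1 = 151.
The reverse primer anneals to the top strand over positions 134–151, i.e. to TCCCGCCACTGTACTCTA.
Its sequence written 5'→3' is the reverse complement: TAGAGTACAGTGGCGGGA.

5'-TAGAGTACAGTGGCGGGA-3'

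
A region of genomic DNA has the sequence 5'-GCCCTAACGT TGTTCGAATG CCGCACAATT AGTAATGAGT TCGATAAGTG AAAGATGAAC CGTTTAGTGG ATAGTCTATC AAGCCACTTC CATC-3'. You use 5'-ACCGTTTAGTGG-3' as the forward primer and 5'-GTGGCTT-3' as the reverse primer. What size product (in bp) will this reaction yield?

Scanning the template, ACCGTTTAGTGG occurs at positions 59–70; this primer anneals to the bottom strand there with its 3' end pointing downstream.
Taking the reverse complement of GTGGCTT gives AAGCCAC, found at positions 81–87 on the template; the primer anneals here to the top strand with its 3' end pointing upstream.
The product runs from position 59 to position 87, so its length is 87 − 59 + 1 = 29 bp.

29 bp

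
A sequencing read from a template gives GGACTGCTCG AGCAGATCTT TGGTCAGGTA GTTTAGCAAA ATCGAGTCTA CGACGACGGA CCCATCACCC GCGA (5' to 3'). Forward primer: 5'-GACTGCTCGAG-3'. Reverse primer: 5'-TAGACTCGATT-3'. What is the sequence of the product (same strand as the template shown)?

5'-GACTGCTCGAGCAGATCTTTGGTCAGGTAGTTTAGCAAAATCGAGTCTA-3'

Scanning the template, GACTGCTCGAG occurs at positions 2–12; this primer anneals to the bottom strand there with its 3' end pointing downstream.
The reverse primer's reverse complement is AATCGAGTCTA, which matches the template at positions 40–50.
The product is the template from position 2 through 50 (49 bp).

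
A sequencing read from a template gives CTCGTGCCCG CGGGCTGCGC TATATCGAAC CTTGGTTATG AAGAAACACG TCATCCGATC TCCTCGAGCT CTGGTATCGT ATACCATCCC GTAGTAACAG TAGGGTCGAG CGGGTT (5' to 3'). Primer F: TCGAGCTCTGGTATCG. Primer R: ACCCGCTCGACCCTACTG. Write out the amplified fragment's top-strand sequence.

5'-TCGAGCTCTGGTATCGTATACCATCCCGTAGTAACAGTAGGGTCGAGCGGGT-3'

Scanning the template, TCGAGCTCTGGTATCG occurs at positions 64–79; this primer anneals to the bottom strand there with its 3' end pointing downstream.
The reverse primer's reverse complement is CAGTAGGGTCGAGCGGGT, which matches the template at positions 98–115.
The product is the template from position 64 through 115 (52 bp).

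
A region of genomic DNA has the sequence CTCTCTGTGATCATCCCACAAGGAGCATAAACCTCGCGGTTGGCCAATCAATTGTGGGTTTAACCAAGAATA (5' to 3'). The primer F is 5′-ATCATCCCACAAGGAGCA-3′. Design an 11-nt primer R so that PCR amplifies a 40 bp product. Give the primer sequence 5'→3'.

The forward primer binds at positions 10–27, so a 40 bp product ends at position 10 + 40 − 1 = 49.
The reverse primer anneals to the top strand over positions 39–49, i.e. to GTTGGCCAATC.
Its sequence written 5'→3' is the reverse complement: GATTGGCCAAC.

5'-GATTGGCCAAC-3'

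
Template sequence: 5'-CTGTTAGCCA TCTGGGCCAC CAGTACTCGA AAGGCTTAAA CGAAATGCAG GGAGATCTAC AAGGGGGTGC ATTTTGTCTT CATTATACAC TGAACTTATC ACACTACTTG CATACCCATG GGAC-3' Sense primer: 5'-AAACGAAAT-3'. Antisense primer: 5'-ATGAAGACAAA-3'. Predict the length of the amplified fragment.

Scanning the template, AAACGAAAT occurs at positions 38–46; this primer anneals to the bottom strand there with its 3' end pointing downstream.
The reverse primer's reverse complement is TTTGTCTTCAT, which matches the template at positions 73–83.
The product runs from position 38 to position 83, so its length is 83 − 38 + 1 = 46 bp.

46 bp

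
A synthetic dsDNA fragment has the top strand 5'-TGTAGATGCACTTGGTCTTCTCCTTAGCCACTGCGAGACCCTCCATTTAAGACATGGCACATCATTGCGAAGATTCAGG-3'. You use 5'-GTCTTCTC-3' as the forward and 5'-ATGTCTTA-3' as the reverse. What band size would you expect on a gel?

41 bp

The forward primer matches the template at positions 15–22.
Taking the reverse complement of ATGTCTTA gives TAAGACAT, found at positions 48–55 on the template; the primer anneals here to the top strand with its 3' end pointing upstream.
Product length = (reverse-primer end) − (forward-primer start) + 1 = 55 − 15 + 1 = 41 bp.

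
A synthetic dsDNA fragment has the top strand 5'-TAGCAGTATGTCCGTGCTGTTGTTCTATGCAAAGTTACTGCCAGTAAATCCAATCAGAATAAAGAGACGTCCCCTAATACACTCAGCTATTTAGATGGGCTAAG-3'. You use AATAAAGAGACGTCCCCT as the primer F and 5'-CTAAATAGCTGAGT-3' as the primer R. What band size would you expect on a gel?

Scanning the template, AATAAAGAGACGTCCCCT occurs at positions 58–75; this primer anneals to the bottom strand there with its 3' end pointing downstream.
Taking the reverse complement of CTAAATAGCTGAGT gives ACTCAGCTATTTAG, found at positions 81–94 on the template; the primer anneals here to the top strand with its 3' end pointing upstream.
Amplicon spans positions 58–94: 37 bp.

37 bp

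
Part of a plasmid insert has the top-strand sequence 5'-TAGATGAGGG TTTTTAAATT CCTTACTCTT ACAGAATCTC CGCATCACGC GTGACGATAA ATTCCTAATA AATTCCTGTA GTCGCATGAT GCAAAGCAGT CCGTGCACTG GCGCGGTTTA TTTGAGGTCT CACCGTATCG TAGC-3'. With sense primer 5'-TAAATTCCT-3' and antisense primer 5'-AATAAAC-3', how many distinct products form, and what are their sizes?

The forward primer TAAATTCCT matches the top strand at positions 15–23, 58–66, 69–77.
The reverse primer's reverse complement is GTTTATT, matching at positions 116–122.
Each forward site pairs with the reverse site to give a product ending at position 122: sizes 108, 65, 54 bp.

Three products: 108 bp, 65 bp, 54 bp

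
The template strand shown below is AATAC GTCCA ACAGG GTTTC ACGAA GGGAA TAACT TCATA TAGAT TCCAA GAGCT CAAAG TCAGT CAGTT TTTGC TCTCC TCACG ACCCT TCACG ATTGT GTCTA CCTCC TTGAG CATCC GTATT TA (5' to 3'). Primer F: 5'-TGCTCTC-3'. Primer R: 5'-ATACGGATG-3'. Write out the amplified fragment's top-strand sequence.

Scanning the template, TGCTCTC occurs at positions 73–79; this primer anneals to the bottom strand there with its 3' end pointing downstream.
Taking the reverse complement of ATACGGATG gives CATCCGTAT, found at positions 116–124 on the template; the primer anneals here to the top strand with its 3' end pointing upstream.
The product is the template from position 73 through 124 (52 bp).

5'-TGCTCTCCTCACGACCCTTCACGATTGTGTCTACCTCCTTGAGCATCCGTAT-3'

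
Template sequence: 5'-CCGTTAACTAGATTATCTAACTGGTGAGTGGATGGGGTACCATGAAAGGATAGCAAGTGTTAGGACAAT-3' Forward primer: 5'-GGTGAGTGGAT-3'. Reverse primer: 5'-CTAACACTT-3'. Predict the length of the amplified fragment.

41 bp

The forward primer matches the template at positions 23–33.
The reverse primer's reverse complement is AAGTGTTAG, which matches the template at positions 55–63.
Amplicon spans positions 23–63: 41 bp.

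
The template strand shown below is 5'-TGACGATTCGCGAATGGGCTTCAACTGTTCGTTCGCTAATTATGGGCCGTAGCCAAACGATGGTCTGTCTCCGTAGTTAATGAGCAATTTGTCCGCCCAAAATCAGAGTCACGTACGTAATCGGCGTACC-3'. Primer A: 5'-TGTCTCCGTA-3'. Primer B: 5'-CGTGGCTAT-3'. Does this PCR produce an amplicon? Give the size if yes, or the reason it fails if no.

No product — primer B has no binding site in the template.

Primer B (CGTGGCTAT) does not match the top strand, and its reverse complement ATAGCCACG does not match either.
With no annealing site for primer B, no amplification occurs.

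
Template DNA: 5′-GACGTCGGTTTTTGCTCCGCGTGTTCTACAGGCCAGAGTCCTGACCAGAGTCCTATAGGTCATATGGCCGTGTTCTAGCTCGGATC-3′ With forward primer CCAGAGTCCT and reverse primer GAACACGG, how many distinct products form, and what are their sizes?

Two products: 43 bp, 31 bp

The forward primer CCAGAGTCCT matches the top strand at positions 33–42, 45–54.
The reverse primer's reverse complement is CCGTGTTC, matching at positions 68–75.
Each forward site pairs with the reverse site to give a product ending at position 75: sizes 43, 31 bp.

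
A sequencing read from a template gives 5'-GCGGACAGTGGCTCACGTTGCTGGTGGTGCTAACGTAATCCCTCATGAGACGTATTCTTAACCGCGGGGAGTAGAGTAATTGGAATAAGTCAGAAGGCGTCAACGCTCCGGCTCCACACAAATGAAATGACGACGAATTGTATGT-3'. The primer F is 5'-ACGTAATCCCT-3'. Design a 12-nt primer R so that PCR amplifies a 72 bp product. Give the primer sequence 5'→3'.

The forward primer binds at positions 33–43, so a 72 bp product ends at position 33 + 72 − 1 = 104.
The reverse primer anneals to the top strand over positions 93–104, i.e. to GAAGGCGTCAAC.
Its sequence written 5'→3' is the reverse complement: GTTGACGCCTTC.

5'-GTTGACGCCTTC-3'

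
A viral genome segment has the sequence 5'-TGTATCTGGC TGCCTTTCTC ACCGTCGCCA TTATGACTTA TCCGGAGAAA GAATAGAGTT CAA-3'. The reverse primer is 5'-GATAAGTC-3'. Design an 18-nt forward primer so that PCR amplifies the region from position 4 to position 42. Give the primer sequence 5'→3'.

The reverse primer's reverse complement GACTTATC matches the template at positions 35–42; the product starts at position 4.
The forward primer is identical to the top strand over positions 4–21: ATCTGGCTGCCTTTCTCA.

5'-ATCTGGCTGCCTTTCTCA-3'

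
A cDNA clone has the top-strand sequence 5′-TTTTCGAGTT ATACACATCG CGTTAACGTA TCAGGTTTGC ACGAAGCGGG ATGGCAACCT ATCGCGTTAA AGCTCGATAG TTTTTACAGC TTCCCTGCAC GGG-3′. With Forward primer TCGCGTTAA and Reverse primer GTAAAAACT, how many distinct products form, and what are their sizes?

Two products: 70 bp, 26 bp

The forward primer TCGCGTTAA matches the top strand at positions 18–26, 62–70.
The reverse primer's reverse complement is AGTTTTTAC, matching at positions 79–87.
Each forward site pairs with the reverse site to give a product ending at position 87: sizes 70, 26 bp.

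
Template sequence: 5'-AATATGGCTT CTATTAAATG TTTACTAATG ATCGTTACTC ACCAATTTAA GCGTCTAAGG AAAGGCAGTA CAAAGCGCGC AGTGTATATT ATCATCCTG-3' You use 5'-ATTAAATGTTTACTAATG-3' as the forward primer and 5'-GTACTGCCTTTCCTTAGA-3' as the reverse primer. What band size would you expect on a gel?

59 bp

The forward primer matches the template at positions 13–30.
The reverse primer's reverse complement is TCTAAGGAAAGGCAGTAC, which matches the template at positions 54–71.
Product length = (reverse-primer end) − (forward-primer start) + 1 = 71 − 13 + 1 = 59 bp.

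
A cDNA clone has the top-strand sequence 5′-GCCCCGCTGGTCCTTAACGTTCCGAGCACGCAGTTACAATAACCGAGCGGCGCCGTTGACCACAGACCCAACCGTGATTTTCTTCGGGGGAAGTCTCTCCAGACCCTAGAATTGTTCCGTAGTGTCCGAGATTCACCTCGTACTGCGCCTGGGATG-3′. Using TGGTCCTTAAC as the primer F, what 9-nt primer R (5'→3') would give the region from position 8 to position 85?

The product's 3' end on the top strand is position 85.
The reverse primer anneals to the top strand over positions 77–85, i.e. to ATTTTCTTC.
Its sequence written 5'→3' is the reverse complement: GAAGAAAAT.

5'-GAAGAAAAT-3'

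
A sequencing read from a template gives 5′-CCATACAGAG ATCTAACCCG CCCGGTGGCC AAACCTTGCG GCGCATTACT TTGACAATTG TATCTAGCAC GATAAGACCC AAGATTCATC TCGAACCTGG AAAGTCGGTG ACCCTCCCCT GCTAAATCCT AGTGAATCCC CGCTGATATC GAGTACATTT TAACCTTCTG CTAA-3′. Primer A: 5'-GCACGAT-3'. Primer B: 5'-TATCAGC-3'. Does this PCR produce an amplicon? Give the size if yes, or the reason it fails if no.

Yes — an 82 bp product.

Primer A (GCACGAT) matches the top strand at positions 67–73; it acts as a forward primer.
Primer B's reverse complement is GCTGATA, matching the top strand at positions 142–148; it acts as a reverse primer.
The 3' ends face each other across positions 67–148, giving an 82 bp product.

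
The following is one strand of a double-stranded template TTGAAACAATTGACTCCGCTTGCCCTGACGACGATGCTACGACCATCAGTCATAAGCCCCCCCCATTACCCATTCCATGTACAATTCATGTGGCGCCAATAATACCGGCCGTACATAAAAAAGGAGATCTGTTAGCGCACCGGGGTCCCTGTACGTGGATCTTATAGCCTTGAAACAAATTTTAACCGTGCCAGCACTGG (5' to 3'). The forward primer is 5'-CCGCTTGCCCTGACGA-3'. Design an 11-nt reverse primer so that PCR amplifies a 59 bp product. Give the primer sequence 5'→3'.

5'-AATGGGTAATG-3'

The forward primer binds at positions 16–31, so a 59 bp product ends at position 16 + 59 − 1 = 74.
The reverse primer anneals to the top strand over positions 64–74, i.e. to CATTACCCATT.
Its sequence written 5'→3' is the reverse complement: AATGGGTAATG.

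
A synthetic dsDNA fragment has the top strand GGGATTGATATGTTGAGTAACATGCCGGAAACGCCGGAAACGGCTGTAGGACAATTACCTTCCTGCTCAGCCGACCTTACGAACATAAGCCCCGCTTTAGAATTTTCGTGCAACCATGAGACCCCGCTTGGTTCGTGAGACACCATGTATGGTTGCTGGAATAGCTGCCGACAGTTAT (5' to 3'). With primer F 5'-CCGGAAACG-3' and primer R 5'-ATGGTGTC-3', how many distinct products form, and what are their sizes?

Two products: 122 bp, 113 bp

The forward primer CCGGAAACG matches the top strand at positions 25–33, 34–42.
The reverse primer's reverse complement is GACACCAT, matching at positions 139–146.
Each forward site pairs with the reverse site to give a product ending at position 146: sizes 122, 113 bp.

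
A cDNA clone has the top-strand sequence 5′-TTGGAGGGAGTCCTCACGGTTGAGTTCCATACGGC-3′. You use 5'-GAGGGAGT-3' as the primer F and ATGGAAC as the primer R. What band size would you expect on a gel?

The forward primer matches the template at positions 4–11.
Taking the reverse complement of ATGGAAC gives GTTCCAT, found at positions 24–30 on the template; the primer anneals here to the top strand with its 3' end pointing upstream.
Amplicon spans positions 4–30: 27 bp.

27 bp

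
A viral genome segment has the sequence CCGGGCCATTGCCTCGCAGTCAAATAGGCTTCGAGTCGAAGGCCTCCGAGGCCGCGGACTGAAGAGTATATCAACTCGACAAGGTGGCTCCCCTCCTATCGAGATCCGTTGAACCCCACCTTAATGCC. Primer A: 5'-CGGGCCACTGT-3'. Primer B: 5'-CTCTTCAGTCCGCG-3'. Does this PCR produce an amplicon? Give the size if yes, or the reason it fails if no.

Primer A (CGGGCCACTGT) does not match the top strand, and its reverse complement ACAGTGGCCCG does not match either.
With no annealing site for primer A, no amplification occurs.

No product — primer A has no binding site in the template.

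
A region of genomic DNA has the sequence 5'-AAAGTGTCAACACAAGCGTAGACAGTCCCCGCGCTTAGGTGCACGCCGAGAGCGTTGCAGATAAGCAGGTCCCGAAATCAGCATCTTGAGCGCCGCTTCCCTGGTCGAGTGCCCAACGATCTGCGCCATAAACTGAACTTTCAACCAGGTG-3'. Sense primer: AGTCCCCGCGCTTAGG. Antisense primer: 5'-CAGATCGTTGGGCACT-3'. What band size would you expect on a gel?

Scanning the template, AGTCCCCGCGCTTAGG occurs at positions 24–39; this primer anneals to the bottom strand there with its 3' end pointing downstream.
Reverse complement of the reverse primer: AGTGCCCAACGATCTG. This occurs on the top strand at positions 108–123.
Amplicon spans positions 24–123: 100 bp.

100 bp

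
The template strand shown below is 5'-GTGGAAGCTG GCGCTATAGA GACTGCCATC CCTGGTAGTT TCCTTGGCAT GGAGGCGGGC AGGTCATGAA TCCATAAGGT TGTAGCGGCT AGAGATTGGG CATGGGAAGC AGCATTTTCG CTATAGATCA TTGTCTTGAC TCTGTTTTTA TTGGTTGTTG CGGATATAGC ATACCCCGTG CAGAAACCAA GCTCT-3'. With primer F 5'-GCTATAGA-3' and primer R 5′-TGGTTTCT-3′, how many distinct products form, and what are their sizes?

The forward primer GCTATAGA matches the top strand at positions 13–20, 120–127.
The reverse primer's reverse complement is AGAAACCA, matching at positions 182–189.
Each forward site pairs with the reverse site to give a product ending at position 189: sizes 177, 70 bp.

Two products: 177 bp, 70 bp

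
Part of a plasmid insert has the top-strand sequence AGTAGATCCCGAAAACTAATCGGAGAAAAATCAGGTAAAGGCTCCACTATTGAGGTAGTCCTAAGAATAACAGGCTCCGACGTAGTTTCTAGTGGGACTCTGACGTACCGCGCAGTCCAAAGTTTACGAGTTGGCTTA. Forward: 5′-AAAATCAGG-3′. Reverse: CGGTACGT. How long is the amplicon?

Forward primer AAAATCAGG is found on the top strand at positions 27–35.
Taking the reverse complement of CGGTACGT gives ACGTACCG, found at positions 103–110 on the template; the primer anneals here to the top strand with its 3' end pointing upstream.
Product length = (reverse-primer end) − (forward-primer start) + 1 = 110 − 27 + 1 = 84 bp.

84 bp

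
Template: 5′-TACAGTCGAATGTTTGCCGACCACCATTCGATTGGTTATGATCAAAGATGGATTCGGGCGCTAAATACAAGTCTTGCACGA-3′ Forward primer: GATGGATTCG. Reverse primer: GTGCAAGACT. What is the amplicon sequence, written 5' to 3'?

The forward primer matches the template at positions 47–56.
Reverse complement of the reverse primer: AGTCTTGCAC. This occurs on the top strand at positions 70–79.
The product is the template from position 47 through 79 (33 bp).

5'-GATGGATTCGGGCGCTAAATACAAGTCTTGCAC-3'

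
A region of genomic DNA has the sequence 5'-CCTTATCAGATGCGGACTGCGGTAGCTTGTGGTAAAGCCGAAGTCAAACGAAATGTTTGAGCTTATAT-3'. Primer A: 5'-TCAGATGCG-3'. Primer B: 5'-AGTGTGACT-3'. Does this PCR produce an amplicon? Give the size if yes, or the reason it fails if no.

Primer B (AGTGTGACT) does not match the top strand, and its reverse complement AGTCACACT does not match either.
With no annealing site for primer B, no amplification occurs.

No product — primer B has no binding site in the template.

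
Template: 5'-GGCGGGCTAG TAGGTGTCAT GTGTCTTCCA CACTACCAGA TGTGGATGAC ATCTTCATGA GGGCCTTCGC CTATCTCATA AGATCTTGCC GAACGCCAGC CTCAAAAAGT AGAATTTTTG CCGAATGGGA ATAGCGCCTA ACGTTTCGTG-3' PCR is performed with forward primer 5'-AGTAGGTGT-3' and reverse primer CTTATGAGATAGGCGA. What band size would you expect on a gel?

The forward primer matches the template at positions 9–17.
The reverse primer's reverse complement is TCGCCTATCTCATAAG, which matches the template at positions 67–82.
Amplicon spans positions 9–82: 74 bp.

74 bp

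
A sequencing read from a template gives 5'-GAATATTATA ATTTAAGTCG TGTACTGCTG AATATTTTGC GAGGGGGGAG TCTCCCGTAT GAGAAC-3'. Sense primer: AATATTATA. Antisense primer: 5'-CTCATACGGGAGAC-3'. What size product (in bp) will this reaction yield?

62 bp

The forward primer matches the template at positions 2–10.
Taking the reverse complement of CTCATACGGGAGAC gives GTCTCCCGTATGAG, found at positions 50–63 on the template; the primer anneals here to the top strand with its 3' end pointing upstream.
Amplicon spans positions 2–63: 62 bp.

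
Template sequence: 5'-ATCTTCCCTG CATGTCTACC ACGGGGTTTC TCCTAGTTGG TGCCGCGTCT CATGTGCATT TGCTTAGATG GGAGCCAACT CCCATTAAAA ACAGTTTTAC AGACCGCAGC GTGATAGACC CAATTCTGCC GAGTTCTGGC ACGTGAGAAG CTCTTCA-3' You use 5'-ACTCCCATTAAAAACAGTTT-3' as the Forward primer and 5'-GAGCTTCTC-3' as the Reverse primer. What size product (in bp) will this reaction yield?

76 bp

Forward primer ACTCCCATTAAAAACAGTTT is found on the top strand at positions 78–97.
Reverse complement of the reverse primer: GAGAAGCTC. This occurs on the top strand at positions 145–153.
Amplicon spans positions 78–153: 76 bp.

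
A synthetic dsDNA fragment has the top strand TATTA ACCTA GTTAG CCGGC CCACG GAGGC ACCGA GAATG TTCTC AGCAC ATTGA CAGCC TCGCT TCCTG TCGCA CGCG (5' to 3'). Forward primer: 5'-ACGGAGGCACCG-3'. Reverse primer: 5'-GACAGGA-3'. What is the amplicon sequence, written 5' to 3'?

Forward primer ACGGAGGCACCG is found on the top strand at positions 23–34.
Reverse complement of the reverse primer: TCCTGTC. This occurs on the top strand at positions 66–72.
The product is the template from position 23 through 72 (50 bp).

5'-ACGGAGGCACCGAGAATGTTCTCAGCACATTGACAGCCTCGCTTCCTGTC-3'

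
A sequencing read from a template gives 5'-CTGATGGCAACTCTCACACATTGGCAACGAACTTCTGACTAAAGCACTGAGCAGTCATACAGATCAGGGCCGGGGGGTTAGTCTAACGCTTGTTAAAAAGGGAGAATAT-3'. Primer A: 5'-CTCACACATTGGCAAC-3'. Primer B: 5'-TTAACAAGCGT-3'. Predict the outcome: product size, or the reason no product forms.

Primer A (CTCACACATTGGCAAC) matches the top strand at positions 13–28; it acts as a forward primer.
Primer B's reverse complement is ACGCTTGTTAA, matching the top strand at positions 86–96; it acts as a reverse primer.
The 3' ends face each other across positions 13–96, giving an 84 bp product.

Yes — an 84 bp product.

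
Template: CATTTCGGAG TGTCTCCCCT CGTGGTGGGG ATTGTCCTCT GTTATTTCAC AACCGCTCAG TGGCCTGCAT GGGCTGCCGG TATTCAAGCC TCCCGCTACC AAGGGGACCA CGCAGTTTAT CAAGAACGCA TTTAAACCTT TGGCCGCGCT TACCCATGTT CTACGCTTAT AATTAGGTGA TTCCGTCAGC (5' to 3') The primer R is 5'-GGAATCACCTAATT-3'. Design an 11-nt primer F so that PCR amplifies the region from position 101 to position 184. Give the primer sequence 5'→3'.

5'-AAGGGGACCAC-3'

The reverse primer's reverse complement AATTAGGTGATTCC matches the template at positions 171–184; the product starts at position 101.
The forward primer is identical to the top strand over positions 101–111: AAGGGGACCAC.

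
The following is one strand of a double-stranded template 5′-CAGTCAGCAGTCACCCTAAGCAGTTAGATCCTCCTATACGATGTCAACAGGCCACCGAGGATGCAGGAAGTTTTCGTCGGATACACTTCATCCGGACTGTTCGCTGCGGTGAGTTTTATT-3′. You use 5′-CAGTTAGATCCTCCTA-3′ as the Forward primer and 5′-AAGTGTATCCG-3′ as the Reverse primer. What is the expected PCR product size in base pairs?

68 bp

Forward primer CAGTTAGATCCTCCTA is found on the top strand at positions 21–36.
Reverse complement of the reverse primer: CGGATACACTT. This occurs on the top strand at positions 78–88.
Amplicon spans positions 21–88: 68 bp.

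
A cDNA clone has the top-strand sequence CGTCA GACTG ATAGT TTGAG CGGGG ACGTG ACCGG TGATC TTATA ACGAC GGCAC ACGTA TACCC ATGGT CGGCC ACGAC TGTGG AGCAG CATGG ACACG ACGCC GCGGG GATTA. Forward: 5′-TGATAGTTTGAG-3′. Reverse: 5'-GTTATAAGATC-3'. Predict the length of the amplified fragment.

39 bp

Forward primer TGATAGTTTGAG is found on the top strand at positions 9–20.
Reverse complement of the reverse primer: GATCTTATAAC. This occurs on the top strand at positions 37–47.
The product runs from position 9 to position 47, so its length is 47 − 9 + 1 = 39 bp.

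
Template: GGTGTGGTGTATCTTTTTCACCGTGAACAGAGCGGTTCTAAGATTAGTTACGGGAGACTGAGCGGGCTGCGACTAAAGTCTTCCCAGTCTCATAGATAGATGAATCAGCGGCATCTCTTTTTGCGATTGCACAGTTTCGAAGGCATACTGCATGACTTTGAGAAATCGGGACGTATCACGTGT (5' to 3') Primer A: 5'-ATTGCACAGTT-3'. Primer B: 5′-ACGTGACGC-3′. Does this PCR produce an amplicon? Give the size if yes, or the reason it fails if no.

No product — primer B has no binding site in the template.

Primer B (ACGTGACGC) does not match the top strand, and its reverse complement GCGTCACGT does not match either.
With no annealing site for primer B, no amplification occurs.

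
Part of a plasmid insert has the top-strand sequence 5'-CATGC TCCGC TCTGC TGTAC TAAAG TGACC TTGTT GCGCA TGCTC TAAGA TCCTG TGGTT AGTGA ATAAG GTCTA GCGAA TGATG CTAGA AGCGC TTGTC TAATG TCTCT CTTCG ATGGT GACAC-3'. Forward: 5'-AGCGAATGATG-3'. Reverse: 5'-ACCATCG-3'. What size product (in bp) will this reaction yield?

Forward primer AGCGAATGATG is found on the top strand at positions 75–85.
Taking the reverse complement of ACCATCG gives CGATGGT, found at positions 114–120 on the template; the primer anneals here to the top strand with its 3' end pointing upstream.
The product runs from position 75 to position 120, so its length is 120 − 75 + 1 = 46 bp.

46 bp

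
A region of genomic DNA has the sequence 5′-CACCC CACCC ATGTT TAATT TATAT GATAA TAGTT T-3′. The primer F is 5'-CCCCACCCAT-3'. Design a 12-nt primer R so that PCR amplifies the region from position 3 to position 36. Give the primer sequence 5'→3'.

5'-AAACTATTATCA-3'

The product's 3' end on the top strand is position 36.
The reverse primer anneals to the top strand over positions 25–36, i.e. to TGATAATAGTTT.
Its sequence written 5'→3' is the reverse complement: AAACTATTATCA.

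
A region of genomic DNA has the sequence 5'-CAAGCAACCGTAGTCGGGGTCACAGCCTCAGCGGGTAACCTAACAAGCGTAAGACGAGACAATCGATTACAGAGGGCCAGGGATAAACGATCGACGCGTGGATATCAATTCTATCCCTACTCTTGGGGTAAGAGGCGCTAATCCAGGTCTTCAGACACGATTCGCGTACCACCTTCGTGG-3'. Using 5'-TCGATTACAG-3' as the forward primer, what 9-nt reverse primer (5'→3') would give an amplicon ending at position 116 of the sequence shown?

The forward primer binds at positions 63–72; the product's 3' end on the top strand is position 116.
The reverse primer anneals to the top strand over positions 108–116, i.e. to ATTCTATCC.
Its sequence written 5'→3' is the reverse complement: GGATAGAAT.

5'-GGATAGAAT-3'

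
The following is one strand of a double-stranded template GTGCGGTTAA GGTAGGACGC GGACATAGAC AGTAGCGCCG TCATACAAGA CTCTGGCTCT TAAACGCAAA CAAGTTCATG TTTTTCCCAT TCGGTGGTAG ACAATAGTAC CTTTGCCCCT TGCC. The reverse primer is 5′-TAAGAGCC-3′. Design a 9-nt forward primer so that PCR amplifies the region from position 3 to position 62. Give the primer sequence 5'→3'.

5'-GCGGTTAAG-3'

The reverse primer's reverse complement GGCTCTTA matches the template at positions 55–62; the product starts at position 3.
The forward primer is identical to the top strand over positions 3–11: GCGGTTAAG.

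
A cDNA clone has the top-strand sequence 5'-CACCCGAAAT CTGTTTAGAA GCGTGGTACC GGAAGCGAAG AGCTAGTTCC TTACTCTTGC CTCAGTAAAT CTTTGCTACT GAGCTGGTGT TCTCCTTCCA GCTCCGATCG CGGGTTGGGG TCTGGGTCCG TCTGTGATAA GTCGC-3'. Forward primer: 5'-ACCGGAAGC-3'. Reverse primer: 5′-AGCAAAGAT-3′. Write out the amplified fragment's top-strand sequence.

The forward primer matches the template at positions 28–36.
Taking the reverse complement of AGCAAAGAT gives ATCTTTGCT, found at positions 69–77 on the template; the primer anneals here to the top strand with its 3' end pointing upstream.
The product is the template from position 28 through 77 (50 bp).

5'-ACCGGAAGCGAAGAGCTAGTTCCTTACTCTTGCCTCAGTAAATCTTTGCT-3'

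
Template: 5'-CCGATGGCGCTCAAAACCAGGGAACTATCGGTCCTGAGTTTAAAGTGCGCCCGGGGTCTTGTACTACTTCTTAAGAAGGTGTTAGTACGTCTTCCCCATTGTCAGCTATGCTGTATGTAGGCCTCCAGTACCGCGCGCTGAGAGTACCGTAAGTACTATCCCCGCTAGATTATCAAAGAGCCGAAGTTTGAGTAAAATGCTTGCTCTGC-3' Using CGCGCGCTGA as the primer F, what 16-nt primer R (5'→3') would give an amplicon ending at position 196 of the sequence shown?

The forward primer binds at positions 132–141; the product's 3' end on the top strand is position 196.
The reverse primer anneals to the top strand over positions 181–196, i.e. to CCGAAGTTTGAGTAAA.
Its sequence written 5'→3' is the reverse complement: TTTACTCAAACTTCGG.

5'-TTTACTCAAACTTCGG-3'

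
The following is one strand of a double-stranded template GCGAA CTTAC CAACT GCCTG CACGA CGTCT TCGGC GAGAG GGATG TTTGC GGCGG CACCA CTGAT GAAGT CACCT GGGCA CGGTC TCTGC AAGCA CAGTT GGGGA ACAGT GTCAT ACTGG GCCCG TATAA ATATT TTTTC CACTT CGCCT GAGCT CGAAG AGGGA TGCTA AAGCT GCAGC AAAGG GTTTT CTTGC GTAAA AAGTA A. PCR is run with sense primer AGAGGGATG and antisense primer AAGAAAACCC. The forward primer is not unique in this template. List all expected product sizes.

The forward primer AGAGGGATG matches the top strand at positions 37–45, 159–167.
The reverse primer's reverse complement is GGGTTTTCTT, matching at positions 184–193.
Each forward site pairs with the reverse site to give a product ending at position 193: sizes 157, 35 bp.

157 bp, 35 bp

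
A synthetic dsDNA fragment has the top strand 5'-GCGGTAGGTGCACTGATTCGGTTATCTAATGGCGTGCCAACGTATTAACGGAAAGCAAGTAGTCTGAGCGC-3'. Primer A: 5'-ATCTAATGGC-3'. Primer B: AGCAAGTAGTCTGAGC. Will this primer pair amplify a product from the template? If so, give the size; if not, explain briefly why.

No product — both primers anneal to the same strand and extend in the same direction.

Primer A (ATCTAATGGC) matches the top strand at positions 24–33 (3' end points downstream).
Primer B (AGCAAGTAGTCTGAGC) also matches the top strand directly, at positions 54–69 — its reverse complement GCTCAGACTACTTGCT is not present.
Both primers anneal to the bottom strand with 3' ends pointing the same way, so neither can prime synthesis back toward the other.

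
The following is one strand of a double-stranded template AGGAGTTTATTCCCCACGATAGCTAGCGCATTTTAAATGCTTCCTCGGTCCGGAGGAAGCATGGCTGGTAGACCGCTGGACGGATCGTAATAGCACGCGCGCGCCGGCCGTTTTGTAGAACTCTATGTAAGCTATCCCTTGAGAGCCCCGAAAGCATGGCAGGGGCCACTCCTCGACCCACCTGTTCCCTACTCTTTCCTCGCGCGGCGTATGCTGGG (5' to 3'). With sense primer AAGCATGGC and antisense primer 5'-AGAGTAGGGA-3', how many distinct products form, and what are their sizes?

The forward primer AAGCATGGC matches the top strand at positions 57–65, 152–160.
The reverse primer's reverse complement is TCCCTACTCT, matching at positions 186–195.
Each forward site pairs with the reverse site to give a product ending at position 195: sizes 139, 44 bp.

Two products: 139 bp, 44 bp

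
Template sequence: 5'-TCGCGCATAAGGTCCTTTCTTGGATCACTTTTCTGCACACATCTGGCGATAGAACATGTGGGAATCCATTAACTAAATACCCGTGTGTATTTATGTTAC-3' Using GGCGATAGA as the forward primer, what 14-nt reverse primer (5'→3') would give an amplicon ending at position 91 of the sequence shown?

The forward primer binds at positions 45–53; the product's 3' end on the top strand is position 91.
The reverse primer anneals to the top strand over positions 78–91, i.e. to TACCCGTGTGTATT.
Its sequence written 5'→3' is the reverse complement: AATACACACGGGTA.

5'-AATACACACGGGTA-3'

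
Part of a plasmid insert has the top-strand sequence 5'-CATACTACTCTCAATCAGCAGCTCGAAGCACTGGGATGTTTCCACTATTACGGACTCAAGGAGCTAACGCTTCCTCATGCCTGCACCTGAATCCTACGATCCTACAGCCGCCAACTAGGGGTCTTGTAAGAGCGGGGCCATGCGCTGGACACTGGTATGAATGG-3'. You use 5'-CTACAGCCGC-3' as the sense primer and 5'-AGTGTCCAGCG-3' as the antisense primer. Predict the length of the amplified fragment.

The forward primer matches the template at positions 102–111.
Reverse complement of the reverse primer: CGCTGGACACT. This occurs on the top strand at positions 143–153.
Amplicon spans positions 102–153: 52 bp.

52 bp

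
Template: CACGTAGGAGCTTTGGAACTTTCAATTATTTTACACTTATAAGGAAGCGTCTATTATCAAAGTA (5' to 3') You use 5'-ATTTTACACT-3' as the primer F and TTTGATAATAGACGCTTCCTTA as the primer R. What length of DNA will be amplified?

The forward primer matches the template at positions 28–37.
The reverse primer's reverse complement is TAAGGAAGCGTCTATTATCAAA, which matches the template at positions 40–61.
The product runs from position 28 to position 61, so its length is 61 − 28 + 1 = 34 bp.

34 bp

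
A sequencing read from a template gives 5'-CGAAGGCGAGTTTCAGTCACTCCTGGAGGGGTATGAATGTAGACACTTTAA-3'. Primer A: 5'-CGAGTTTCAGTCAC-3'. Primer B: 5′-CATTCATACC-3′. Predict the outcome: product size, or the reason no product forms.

Primer A (CGAGTTTCAGTCAC) matches the top strand at positions 7–20; it acts as a forward primer.
Primer B's reverse complement is GGTATGAATG, matching the top strand at positions 30–39; it acts as a reverse primer.
The 3' ends face each other across positions 7–39, giving a 33 bp product.

Yes — a 33 bp product.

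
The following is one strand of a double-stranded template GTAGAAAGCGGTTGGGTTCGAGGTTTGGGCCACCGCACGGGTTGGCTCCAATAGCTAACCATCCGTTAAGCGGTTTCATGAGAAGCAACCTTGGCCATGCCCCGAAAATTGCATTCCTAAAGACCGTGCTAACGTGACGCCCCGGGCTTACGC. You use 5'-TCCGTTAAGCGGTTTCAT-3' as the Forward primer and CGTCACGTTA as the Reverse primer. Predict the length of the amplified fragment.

78 bp

The forward primer matches the template at positions 62–79.
Taking the reverse complement of CGTCACGTTA gives TAACGTGACG, found at positions 130–139 on the template; the primer anneals here to the top strand with its 3' end pointing upstream.
The product runs from position 62 to position 139, so its length is 139 − 62 + 1 = 78 bp.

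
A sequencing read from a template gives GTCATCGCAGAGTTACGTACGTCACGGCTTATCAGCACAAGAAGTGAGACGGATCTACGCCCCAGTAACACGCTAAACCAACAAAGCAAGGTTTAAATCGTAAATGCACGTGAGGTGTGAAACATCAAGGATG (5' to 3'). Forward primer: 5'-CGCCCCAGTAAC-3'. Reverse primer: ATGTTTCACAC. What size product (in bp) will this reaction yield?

68 bp

Scanning the template, CGCCCCAGTAAC occurs at positions 58–69; this primer anneals to the bottom strand there with its 3' end pointing downstream.
The reverse primer's reverse complement is GTGTGAAACAT, which matches the template at positions 115–125.
Product length = (reverse-primer end) − (forward-primer start) + 1 = 125 − 58 + 1 = 68 bp.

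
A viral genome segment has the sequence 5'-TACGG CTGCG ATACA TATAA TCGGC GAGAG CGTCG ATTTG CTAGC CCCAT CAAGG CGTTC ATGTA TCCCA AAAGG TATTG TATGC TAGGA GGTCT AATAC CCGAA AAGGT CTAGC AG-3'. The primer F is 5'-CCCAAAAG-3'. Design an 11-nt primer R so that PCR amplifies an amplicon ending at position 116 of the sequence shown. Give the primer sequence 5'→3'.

The forward primer binds at positions 67–74; the product's 3' end on the top strand is position 116.
The reverse primer anneals to the top strand over positions 106–116, i.e. to AAGGTCTAGCA.
Its sequence written 5'→3' is the reverse complement: TGCTAGACCTT.

5'-TGCTAGACCTT-3'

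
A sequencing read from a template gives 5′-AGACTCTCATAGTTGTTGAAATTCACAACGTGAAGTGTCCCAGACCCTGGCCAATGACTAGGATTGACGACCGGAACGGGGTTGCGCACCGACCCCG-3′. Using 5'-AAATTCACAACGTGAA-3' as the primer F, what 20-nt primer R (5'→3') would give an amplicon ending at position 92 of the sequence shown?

5'-TCGGTGCGCAACCCCGTTCC-3'

The forward primer binds at positions 19–34; the product's 3' end on the top strand is position 92.
The reverse primer anneals to the top strand over positions 73–92, i.e. to GGAACGGGGTTGCGCACCGA.
Its sequence written 5'→3' is the reverse complement: TCGGTGCGCAACCCCGTTCC.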